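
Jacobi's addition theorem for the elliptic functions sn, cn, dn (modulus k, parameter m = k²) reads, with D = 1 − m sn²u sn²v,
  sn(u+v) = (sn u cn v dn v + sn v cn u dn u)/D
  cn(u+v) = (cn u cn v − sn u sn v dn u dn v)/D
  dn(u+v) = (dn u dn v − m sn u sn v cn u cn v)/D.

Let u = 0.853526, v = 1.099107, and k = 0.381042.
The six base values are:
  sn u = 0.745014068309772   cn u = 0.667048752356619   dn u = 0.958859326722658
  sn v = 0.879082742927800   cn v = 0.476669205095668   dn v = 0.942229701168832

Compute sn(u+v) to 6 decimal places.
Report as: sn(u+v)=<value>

sn(u+v)=0.956441

m = k² = 0.145193005764
D = 1 − m·sn²u·sn²v = 0.937722072338685
sn(u+v) = (sn u·cn v·dn v + sn v·cn u·dn u)/D = 0.896876095533779/0.937722072338685 = 0.9564412761416227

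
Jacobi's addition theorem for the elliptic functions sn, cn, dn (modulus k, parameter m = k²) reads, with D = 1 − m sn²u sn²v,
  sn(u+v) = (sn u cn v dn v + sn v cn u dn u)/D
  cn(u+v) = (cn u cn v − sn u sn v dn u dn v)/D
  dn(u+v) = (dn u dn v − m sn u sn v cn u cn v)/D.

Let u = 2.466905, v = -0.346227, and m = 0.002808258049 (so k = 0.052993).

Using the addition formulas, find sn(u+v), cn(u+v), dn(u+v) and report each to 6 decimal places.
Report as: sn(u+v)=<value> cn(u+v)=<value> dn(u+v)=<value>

sn(u+v)=0.853527 cn(u+v)=-0.521048 dn(u+v)=0.998977

sn u = 0.6262737641603315, cn u = -0.7796032146704178, dn u = 0.9994491224270552
sn v = -0.3393332826435063, cn v = 0.9406662124741072, dn v = 0.9998383055749622
m = k² = 0.002808258049
D = 1 − m·sn²u·sn²v = 0.9998731710589354
sn(u+v) = (sn u·cn v·dn v + sn v·cn u·dn u)/D = 0.8534188990738043/0.9998731710589354 = 0.8535271510185379
cn(u+v) = (cn u·cn v − sn u·sn v·dn u·dn v)/D = -0.5209822846384576/0.9998731710589354 = -0.5210483686512971
dn(u+v) = (dn u·dn v − m·sn u·sn v·cn u·cn v)/D = 0.9988498570762526/0.9998731710589354 = 0.9989765562150257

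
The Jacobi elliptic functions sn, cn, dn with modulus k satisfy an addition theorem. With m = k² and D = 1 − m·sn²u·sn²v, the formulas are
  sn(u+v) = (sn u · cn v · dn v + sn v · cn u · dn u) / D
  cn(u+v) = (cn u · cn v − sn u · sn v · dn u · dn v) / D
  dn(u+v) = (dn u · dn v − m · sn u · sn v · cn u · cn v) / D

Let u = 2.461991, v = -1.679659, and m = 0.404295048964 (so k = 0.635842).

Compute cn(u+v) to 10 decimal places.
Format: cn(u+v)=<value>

sn u = 0.8568509725187719, cn u = -0.5155641675811409, dn u = 0.8385518272254776
sn v = -0.9969679609889776, cn v = 0.07781314003097695, dn v = 0.7734034593710543
m = k² = 0.404295048964
D = 1 − m·sn²u·sn²v = 0.7049664434310004
cn(u+v) = (cn u·cn v − sn u·sn v·dn u·dn v)/D = 0.5138985991008063/0.7049664434310004 = 0.7289688805607736

cn(u+v)=0.7289688806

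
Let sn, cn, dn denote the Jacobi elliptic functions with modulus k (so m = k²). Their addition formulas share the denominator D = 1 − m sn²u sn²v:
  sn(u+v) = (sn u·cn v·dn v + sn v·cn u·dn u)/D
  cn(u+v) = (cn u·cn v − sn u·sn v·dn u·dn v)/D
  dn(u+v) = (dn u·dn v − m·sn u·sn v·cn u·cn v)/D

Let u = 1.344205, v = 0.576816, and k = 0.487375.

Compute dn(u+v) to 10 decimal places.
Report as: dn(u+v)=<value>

sn u = 0.9571880932614613, cn u = 0.2894666718613526, dn u = 0.8845161629961447
sn v = 0.5394035407047289, cn v = 0.8420473978792416, dn v = 0.964825321574062
m = k² = 0.237534390625
D = 1 − m·sn²u·sn²v = 0.9366788698542236
dn(u+v) = (dn u·dn v − m·sn u·sn v·cn u·cn v)/D = 0.8235103724619142/0.9366788698542236 = 0.8791811142169546

dn(u+v)=0.8791811142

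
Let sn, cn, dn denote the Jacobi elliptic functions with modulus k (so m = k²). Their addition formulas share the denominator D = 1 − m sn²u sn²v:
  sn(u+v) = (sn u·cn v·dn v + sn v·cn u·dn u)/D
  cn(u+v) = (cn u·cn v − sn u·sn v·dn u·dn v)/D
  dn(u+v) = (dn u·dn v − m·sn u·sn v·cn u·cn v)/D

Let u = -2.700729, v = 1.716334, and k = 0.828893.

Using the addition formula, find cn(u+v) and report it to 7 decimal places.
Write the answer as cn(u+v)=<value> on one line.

sn u = -0.9297201901666225, cn u = -0.3682667076950336, dn u = 0.6372724798381164
sn v = 0.9814457463841093, cn v = 0.1917400503403985, dn v = 0.581546017595211
m = k² = 0.687063605449
D = 1 − m·sn²u·sn²v = 0.4279499037163408
cn(u+v) = (cn u·cn v − sn u·sn v·dn u·dn v)/D = 0.2675528637978588/0.4279499037163408 = 0.625196691188419

cn(u+v)=0.6251967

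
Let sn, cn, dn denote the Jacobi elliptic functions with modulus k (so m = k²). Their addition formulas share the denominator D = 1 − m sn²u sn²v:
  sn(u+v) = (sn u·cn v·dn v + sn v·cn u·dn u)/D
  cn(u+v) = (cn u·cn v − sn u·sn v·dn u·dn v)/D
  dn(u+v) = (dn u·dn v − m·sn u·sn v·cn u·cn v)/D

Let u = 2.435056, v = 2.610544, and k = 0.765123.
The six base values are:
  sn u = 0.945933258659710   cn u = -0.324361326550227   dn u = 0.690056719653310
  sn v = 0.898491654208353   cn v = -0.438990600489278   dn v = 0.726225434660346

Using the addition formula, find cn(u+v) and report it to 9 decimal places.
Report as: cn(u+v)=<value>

cn(u+v)=-0.491281664

m = k² = 0.585413205129
D = 1 − m·sn²u·sn²v = 0.5771253998102756
cn(u+v) = (cn u·cn v − sn u·sn v·dn u·dn v)/D = -0.2835311269098664/0.5771253998102756 = -0.4912816642675484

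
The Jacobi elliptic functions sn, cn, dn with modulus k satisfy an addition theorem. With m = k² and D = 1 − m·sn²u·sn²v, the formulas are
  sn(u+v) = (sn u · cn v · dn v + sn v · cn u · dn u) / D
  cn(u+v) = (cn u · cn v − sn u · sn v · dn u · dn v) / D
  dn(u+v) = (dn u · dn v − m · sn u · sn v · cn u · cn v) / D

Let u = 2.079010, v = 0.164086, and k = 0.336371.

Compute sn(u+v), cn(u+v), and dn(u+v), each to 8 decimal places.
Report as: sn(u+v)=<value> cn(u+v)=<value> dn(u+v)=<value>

sn(u+v)=0.82958250 cn(u+v)=-0.55838417 dn(u+v)=0.96027730

sn u = 0.9066429469222163, cn u = -0.421898763681762, dn u = 0.9523624720843475
sn v = 0.1632689375856237, cn v = 0.9865816002843666, dn v = 0.9984908164275166
m = k² = 0.113145449641
D = 1 − m·sn²u·sn²v = 0.997520770100182
sn(u+v) = (sn u·cn v·dn v + sn v·cn u·dn u)/D = 0.8275257702439746/0.997520770100182 = 0.829582495972355
cn(u+v) = (cn u·cn v − sn u·sn v·dn u·dn v)/D = -0.5569998082256192/0.997520770100182 = -0.558384170957843
dn(u+v) = (dn u·dn v − m·sn u·sn v·cn u·cn v)/D = 0.9578965535379153/0.997520770100182 = 0.960277301736497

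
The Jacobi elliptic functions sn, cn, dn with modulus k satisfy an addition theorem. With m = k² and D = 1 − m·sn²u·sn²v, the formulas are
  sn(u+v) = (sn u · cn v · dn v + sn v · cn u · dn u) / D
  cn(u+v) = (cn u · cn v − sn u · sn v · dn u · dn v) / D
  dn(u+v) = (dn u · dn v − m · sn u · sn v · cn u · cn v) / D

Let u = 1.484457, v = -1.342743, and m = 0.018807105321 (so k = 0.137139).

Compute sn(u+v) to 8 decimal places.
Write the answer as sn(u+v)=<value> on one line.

sn u = 0.9956860135846963, cn u = 0.09278664964215427, dn u = 0.990633540651384
sn v = -0.9729011545975434, cn v = 0.2312214163583618, dn v = 0.9910592239663644
m = k² = 0.018807105321
D = 1 − m·sn²u·sn²v = 0.9823516459592754
sn(u+v) = (sn u·cn v·dn v + sn v·cn u·dn u)/D = 0.1387388423955531/0.9823516459592754 = 0.1412313431409516

sn(u+v)=0.14123134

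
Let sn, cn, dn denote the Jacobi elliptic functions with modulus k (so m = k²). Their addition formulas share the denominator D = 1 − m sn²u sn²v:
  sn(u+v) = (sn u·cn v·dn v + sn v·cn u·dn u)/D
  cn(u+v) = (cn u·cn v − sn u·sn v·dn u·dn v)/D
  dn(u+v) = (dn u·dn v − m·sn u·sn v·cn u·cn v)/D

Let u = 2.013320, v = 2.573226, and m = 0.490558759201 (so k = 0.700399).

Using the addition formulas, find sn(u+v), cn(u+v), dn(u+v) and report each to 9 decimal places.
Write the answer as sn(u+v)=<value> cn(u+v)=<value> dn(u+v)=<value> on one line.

sn u = 0.9928582935918742, cn u = -0.1192996598730763, dn u = 0.718625823097704
sn v = 0.8574966730394728, cn v = -0.5144895098310902, dn v = 0.7995573008616969
m = k² = 0.490558759201
D = 1 − m·sn²u·sn²v = 0.6444256228366493
sn(u+v) = (sn u·cn v·dn v + sn v·cn u·dn u)/D = -0.4819407512293493/0.6444256228366493 = -0.7478609387192429
cn(u+v) = (cn u·cn v − sn u·sn v·dn u·dn v)/D = -0.4278054413783137/0.6444256228366493 = -0.6638554182485617
dn(u+v) = (dn u·dn v − m·sn u·sn v·cn u·cn v)/D = 0.5489479275277539/0.6444256228366493 = 0.8518406284209818

sn(u+v)=-0.747860939 cn(u+v)=-0.663855418 dn(u+v)=0.851840628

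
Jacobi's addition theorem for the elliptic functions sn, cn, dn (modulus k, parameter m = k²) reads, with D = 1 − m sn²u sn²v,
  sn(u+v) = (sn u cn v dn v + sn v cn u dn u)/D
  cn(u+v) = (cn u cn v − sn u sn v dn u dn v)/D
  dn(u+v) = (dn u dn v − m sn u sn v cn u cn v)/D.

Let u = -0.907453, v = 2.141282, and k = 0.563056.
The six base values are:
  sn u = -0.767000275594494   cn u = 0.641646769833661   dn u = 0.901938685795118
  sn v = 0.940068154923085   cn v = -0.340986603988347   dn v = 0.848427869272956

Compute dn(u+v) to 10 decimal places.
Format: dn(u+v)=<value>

m = k² = 0.317032059136
D = 1 − m·sn²u·sn²v = 0.8351788638042832
dn(u+v) = (dn u·dn v − m·sn u·sn v·cn u·cn v)/D = 0.7152159424301187/0.8351788638042832 = 0.8563625989913978

dn(u+v)=0.8563625990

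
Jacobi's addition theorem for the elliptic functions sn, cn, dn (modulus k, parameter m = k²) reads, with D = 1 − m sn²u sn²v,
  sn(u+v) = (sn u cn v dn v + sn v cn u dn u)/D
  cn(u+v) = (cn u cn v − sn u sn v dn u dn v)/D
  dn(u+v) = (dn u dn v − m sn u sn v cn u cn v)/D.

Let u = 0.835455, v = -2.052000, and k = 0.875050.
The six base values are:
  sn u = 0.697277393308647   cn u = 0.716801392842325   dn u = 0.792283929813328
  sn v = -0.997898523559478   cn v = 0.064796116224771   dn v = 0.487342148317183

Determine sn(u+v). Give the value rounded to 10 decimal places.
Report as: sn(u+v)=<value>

sn(u+v)=-0.8655939043

m = k² = 0.7657125025
D = 1 − m·sn²u·sn²v = 0.6292768825989819
sn(u+v) = (sn u·cn v·dn v + sn v·cn u·dn u)/D = -0.5446982336645867/0.6292768825989819 = -0.8655939042523281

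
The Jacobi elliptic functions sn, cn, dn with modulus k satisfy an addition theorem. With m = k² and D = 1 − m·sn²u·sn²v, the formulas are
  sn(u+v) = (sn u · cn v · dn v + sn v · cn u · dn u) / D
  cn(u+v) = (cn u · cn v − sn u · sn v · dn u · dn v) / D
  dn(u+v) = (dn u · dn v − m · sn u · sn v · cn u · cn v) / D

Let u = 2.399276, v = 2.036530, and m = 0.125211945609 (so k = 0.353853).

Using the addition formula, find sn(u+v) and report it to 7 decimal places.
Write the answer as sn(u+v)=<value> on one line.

sn u = 0.7428036521784087, cn u = -0.669509323542561, dn u = 0.9648385353307078
sn v = 0.9258964624461811, cn v = -0.3777773693984957, dn v = 0.94480567841716
m = k² = 0.125211945609
D = 1 − m·sn²u·sn²v = 0.9407731446652443
sn(u+v) = (sn u·cn v·dn v + sn v·cn u·dn u)/D = -0.8632259396207389/0.9407731446652443 = -0.917570770930011

sn(u+v)=-0.9175708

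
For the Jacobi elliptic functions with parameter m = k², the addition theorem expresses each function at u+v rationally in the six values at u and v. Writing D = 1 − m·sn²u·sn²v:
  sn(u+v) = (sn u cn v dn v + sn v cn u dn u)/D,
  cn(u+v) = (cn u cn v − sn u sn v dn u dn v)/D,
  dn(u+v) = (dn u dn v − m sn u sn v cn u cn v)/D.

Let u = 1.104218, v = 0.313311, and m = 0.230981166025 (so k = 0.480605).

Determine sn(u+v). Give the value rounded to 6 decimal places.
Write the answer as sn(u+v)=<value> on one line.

sn u = 0.874174140851305, cn u = 0.4856125734233852, dn u = 0.9074627890794952
sn v = 0.3071066226221635, cn v = 0.9516751138606116, dn v = 0.9890475883279964
m = k² = 0.230981166025
D = 1 − m·sn²u·sn²v = 0.9833524302189719
sn(u+v) = (sn u·cn v·dn v + sn v·cn u·dn u)/D = 0.9581524530799542/0.9833524302189719 = 0.97437340228731

sn(u+v)=0.974373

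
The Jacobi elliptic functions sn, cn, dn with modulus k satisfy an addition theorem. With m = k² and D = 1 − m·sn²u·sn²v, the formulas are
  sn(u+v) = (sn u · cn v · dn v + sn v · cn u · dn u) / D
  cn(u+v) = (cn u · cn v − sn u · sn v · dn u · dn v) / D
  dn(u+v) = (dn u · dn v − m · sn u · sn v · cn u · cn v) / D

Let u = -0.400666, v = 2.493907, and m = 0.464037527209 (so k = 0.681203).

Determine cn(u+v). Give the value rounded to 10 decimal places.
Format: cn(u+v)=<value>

sn u = -0.3856058297439624, cn u = 0.9226636137116659, dn u = 0.9648841375299689
sn v = 0.8745979953914592, cn v = -0.484848787208178, dn v = 0.8031485836265907
m = k² = 0.464037527209
D = 1 − m·sn²u·sn²v = 0.9472214759215224
cn(u+v) = (cn u·cn v − sn u·sn v·dn u·dn v)/D = -0.1860019556823026/0.9472214759215224 = -0.1963658557269799

cn(u+v)=-0.1963658557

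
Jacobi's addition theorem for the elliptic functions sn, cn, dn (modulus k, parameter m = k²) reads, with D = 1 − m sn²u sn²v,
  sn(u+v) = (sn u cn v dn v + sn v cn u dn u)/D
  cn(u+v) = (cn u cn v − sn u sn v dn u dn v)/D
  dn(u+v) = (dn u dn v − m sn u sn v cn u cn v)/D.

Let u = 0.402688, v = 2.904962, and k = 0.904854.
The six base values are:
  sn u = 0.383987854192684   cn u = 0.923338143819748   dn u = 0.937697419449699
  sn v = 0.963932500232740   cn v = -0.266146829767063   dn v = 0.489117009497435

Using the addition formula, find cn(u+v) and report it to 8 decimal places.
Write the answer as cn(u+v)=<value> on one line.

m = k² = 0.818760761316
D = 1 − m·sn²u·sn²v = 0.8878277986490552
cn(u+v) = (cn u·cn v − sn u·sn v·dn u·dn v)/D = -0.4155051737130627/0.8878277986490552 = -0.468001986810176

cn(u+v)=-0.46800199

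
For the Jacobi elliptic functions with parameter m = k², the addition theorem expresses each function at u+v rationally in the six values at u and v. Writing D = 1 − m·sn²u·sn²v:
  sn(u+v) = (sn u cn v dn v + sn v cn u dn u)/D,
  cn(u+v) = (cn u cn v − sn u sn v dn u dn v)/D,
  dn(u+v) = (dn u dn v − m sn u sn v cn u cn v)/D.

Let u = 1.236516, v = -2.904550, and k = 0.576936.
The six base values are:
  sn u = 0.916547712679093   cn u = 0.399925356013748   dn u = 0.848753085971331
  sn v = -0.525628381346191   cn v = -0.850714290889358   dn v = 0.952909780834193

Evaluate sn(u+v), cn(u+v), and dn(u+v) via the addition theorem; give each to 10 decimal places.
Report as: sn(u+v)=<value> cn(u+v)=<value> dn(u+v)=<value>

m = k² = 0.332855148096
D = 1 − m·sn²u·sn²v = 0.9227456312714306
sn(u+v) = (sn u·cn v·dn v + sn v·cn u·dn u)/D = -0.9214212240594693/0.9227456312714306 = -0.9985647103957171
cn(u+v) = (cn u·cn v − sn u·sn v·dn u·dn v)/D = 0.04942092556053803/0.9227456312714306 = 0.05355855816130177
dn(u+v) = (dn u·dn v − m·sn u·sn v·cn u·cn v)/D = 0.7542279474700639/0.9227456312714306 = 0.817373631377512

sn(u+v)=-0.9985647104 cn(u+v)=0.0535585582 dn(u+v)=0.8173736314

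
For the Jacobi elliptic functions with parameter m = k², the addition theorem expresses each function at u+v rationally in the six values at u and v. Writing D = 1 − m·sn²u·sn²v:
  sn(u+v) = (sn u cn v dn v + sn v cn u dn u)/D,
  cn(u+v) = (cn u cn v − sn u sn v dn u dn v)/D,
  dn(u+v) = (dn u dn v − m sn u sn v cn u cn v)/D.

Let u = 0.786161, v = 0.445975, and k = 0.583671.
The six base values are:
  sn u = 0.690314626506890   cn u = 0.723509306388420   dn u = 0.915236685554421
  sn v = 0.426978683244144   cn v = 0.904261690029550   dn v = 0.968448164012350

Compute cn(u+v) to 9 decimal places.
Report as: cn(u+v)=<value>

cn(u+v)=0.404973542

m = k² = 0.340671836241
D = 1 − m·sn²u·sn²v = 0.9704033355103502
cn(u+v) = (cn u·cn v − sn u·sn v·dn u·dn v)/D = 0.3929876758103436/0.9704033355103502 = 0.4049735418558359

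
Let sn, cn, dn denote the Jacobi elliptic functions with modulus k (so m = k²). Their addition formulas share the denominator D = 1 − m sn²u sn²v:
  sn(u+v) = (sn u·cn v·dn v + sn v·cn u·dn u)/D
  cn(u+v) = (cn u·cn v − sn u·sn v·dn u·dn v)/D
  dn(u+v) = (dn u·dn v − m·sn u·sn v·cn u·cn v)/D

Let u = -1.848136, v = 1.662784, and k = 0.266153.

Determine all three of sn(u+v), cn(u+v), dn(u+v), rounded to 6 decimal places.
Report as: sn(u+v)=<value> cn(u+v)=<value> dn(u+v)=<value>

sn u = -0.971440055274798, cn u = -0.2372851006862786, dn u = 0.9659974255490252
sn v = 0.9981562490904961, cn v = -0.06069680717790295, dn v = 0.9640661558720788
m = k² = 0.070837419409
D = 1 − m·sn²u·sn²v = 0.9333973046323853
sn(u+v) = (sn u·cn v·dn v + sn v·cn u·dn u)/D = -0.1719496463681152/0.9333973046323853 = -0.1842191374613374
cn(u+v) = (cn u·cn v − sn u·sn v·dn u·dn v)/D = 0.9174223931259155/0.9333973046323853 = 0.9828851964461571
dn(u+v) = (dn u·dn v − m·sn u·sn v·cn u·cn v)/D = 0.9322746917730523/0.9333973046323853 = 0.9987972829428995

sn(u+v)=-0.184219 cn(u+v)=0.982885 dn(u+v)=0.998797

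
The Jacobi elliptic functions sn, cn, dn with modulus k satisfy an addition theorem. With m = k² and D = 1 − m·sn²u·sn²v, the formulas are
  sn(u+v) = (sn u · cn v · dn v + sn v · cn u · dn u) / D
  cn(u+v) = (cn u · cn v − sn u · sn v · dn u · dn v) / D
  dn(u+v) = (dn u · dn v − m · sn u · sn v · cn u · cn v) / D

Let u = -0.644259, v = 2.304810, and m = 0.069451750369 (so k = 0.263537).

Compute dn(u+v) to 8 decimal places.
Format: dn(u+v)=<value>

dn(u+v)=0.96477527

sn u = -0.5983285245310435, cn u = 0.8012508825158974, dn u = 0.987489989876951
sn v = 0.7748901358577312, cn v = -0.6320959399888492, dn v = 0.9789266410179324
m = k² = 0.069451750369
D = 1 − m·sn²u·sn²v = 0.9850705820586641
dn(u+v) = (dn u·dn v − m·sn u·sn v·cn u·cn v)/D = 0.9503717385677604/0.9850705820586641 = 0.9647752718202306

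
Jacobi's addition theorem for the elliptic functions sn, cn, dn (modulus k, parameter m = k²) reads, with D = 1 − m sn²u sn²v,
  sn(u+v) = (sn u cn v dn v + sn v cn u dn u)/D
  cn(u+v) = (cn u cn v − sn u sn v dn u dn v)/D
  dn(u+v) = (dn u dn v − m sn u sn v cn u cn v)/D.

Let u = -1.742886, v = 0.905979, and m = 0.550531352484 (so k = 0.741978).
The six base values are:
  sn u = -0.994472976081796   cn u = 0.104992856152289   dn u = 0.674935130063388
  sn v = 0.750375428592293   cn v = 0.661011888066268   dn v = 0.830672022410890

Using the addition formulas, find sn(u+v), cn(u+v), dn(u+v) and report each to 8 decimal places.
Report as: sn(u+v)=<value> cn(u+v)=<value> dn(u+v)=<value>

m = k² = 0.550531352484
D = 1 − m·sn²u·sn²v = 0.69343311729435
sn(u+v) = (sn u·cn v·dn v + sn v·cn u·dn u)/D = -0.4928751516426144/0.69343311729435 = -0.7107753283629194
cn(u+v) = (cn u·cn v − sn u·sn v·dn u·dn v)/D = 0.4877741004336224/0.69343311729435 = 0.7034191016674086
dn(u+v) = (dn u·dn v − m·sn u·sn v·cn u·cn v)/D = 0.5891614002660376/0.69343311729435 = 0.8496297416033984

sn(u+v)=-0.71077533 cn(u+v)=0.70341910 dn(u+v)=0.84962974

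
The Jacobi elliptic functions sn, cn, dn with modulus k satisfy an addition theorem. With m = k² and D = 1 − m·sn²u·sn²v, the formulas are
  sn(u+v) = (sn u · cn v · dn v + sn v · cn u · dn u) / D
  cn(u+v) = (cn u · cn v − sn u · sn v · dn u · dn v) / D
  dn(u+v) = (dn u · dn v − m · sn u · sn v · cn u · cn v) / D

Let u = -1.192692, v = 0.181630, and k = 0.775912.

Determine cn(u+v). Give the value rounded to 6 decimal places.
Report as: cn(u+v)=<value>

cn(u+v)=0.599977

sn u = -0.8748462951804666, cn u = 0.4844006191253391, dn u = 0.7343197426745242
sn v = 0.180046089819767, cn v = 0.983658175150602, dn v = 0.9901938860105099
m = k² = 0.602039431744
D = 1 − m·sn²u·sn²v = 0.9850632593932186
cn(u+v) = (cn u·cn v − sn u·sn v·dn u·dn v)/D = 0.5910150603119863/0.9850632593932186 = 0.599976757508996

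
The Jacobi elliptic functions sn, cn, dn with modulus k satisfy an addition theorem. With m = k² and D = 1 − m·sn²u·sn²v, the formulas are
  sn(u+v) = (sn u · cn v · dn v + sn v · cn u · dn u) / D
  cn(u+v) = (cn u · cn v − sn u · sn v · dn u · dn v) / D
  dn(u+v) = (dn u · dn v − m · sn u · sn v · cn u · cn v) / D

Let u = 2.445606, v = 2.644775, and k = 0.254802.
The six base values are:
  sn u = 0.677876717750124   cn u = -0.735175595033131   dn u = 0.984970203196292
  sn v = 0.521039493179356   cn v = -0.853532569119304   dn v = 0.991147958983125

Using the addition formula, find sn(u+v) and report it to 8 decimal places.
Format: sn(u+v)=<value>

m = k² = 0.064924059204
D = 1 − m·sn²u·sn²v = 0.991900683200124
sn(u+v) = (sn u·cn v·dn v + sn v·cn u·dn u)/D = -0.9507664281184684/0.991900683200124 = -0.9585298651585297

sn(u+v)=-0.95852987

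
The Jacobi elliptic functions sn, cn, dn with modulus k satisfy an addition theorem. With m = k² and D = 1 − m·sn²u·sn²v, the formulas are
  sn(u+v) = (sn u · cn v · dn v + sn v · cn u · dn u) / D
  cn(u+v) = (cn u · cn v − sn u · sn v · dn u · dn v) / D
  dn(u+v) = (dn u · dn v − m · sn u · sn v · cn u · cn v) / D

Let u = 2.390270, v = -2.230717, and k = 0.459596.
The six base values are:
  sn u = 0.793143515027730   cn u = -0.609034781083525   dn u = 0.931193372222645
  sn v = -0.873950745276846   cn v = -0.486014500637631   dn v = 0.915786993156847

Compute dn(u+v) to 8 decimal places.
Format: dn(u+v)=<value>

dn(u+v)=0.99733526

m = k² = 0.211228483216
D = 1 − m·sn²u·sn²v = 0.8985084348747893
dn(u+v) = (dn u·dn v − m·sn u·sn v·cn u·cn v)/D = 0.8961141427579422/0.8985084348747893 = 0.9973352591651733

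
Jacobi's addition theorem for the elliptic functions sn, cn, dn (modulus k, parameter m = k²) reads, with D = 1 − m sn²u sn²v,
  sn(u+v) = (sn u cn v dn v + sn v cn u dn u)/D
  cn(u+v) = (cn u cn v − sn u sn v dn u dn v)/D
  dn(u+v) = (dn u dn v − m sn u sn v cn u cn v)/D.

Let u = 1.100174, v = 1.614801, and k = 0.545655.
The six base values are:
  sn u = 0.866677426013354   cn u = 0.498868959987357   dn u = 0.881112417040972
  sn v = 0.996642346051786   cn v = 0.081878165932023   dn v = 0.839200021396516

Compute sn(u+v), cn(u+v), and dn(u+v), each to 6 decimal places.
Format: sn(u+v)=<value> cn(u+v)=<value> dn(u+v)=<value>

sn(u+v)=0.639750 cn(u+v)=-0.768583 dn(u+v)=0.937092

m = k² = 0.297739379025
D = 1 − m·sn²u·sn²v = 0.7778583877310127
sn(u+v) = (sn u·cn v·dn v + sn v·cn u·dn u)/D = 0.4976350227298915/0.7778583877310127 = 0.6397501532142328
cn(u+v) = (cn u·cn v − sn u·sn v·dn u·dn v)/D = -0.5978486894826407/0.7778583877310127 = -0.7685829437753388
dn(u+v) = (dn u·dn v − m·sn u·sn v·cn u·cn v)/D = 0.7289247616727828/0.7778583877310127 = 0.9370918578110757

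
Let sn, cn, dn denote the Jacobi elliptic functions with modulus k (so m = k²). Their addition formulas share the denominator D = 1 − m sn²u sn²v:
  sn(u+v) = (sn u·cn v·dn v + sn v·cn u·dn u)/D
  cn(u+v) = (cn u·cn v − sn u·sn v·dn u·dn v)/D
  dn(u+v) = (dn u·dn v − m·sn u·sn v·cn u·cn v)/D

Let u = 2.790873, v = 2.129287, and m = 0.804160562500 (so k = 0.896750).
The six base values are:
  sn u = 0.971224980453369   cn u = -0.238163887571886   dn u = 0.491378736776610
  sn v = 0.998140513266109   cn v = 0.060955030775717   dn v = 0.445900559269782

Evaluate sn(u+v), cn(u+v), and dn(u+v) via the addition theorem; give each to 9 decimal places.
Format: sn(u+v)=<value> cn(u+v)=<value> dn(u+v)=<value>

sn(u+v)=-0.370134431 cn(u+v)=-0.928978204 dn(u+v)=0.943308225

m = k² = 0.8041605625
D = 1 − m·sn²u·sn²v = 0.244271456068259
sn(u+v) = (sn u·cn v·dn v + sn v·cn u·dn u)/D = -0.0904132762927577/0.244271456068259 = -0.3701344305553764
cn(u+v) = (cn u·cn v − sn u·sn v·dn u·dn v)/D = -0.2269228585218264/0.244271456068259 = -0.9289782038979425
dn(u+v) = (dn u·dn v − m·sn u·sn v·cn u·cn v)/D = 0.2304232736850162/0.244271456068259 = 0.9433082251764486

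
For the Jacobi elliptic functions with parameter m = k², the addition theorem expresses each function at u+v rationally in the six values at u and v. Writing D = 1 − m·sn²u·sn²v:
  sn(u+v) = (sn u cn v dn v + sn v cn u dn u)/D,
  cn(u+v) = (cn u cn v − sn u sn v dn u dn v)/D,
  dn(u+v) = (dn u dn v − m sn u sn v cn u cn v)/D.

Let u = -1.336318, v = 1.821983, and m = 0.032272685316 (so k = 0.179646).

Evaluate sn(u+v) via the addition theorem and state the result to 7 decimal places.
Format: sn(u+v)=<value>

sn u = -0.9705141352277679, cn u = 0.2410442144568042, dn u = 0.9846839251038924
sn v = 0.9726370986768851, cn v = -0.2323296672347535, dn v = 0.9846163211202794
m = k² = 0.032272685316
D = 1 − m·sn²u·sn²v = 0.9712432041244724
sn(u+v) = (sn u·cn v·dn v + sn v·cn u·dn u)/D = 0.452868239997419/0.9712432041244724 = 0.4662768687330556

sn(u+v)=0.4662769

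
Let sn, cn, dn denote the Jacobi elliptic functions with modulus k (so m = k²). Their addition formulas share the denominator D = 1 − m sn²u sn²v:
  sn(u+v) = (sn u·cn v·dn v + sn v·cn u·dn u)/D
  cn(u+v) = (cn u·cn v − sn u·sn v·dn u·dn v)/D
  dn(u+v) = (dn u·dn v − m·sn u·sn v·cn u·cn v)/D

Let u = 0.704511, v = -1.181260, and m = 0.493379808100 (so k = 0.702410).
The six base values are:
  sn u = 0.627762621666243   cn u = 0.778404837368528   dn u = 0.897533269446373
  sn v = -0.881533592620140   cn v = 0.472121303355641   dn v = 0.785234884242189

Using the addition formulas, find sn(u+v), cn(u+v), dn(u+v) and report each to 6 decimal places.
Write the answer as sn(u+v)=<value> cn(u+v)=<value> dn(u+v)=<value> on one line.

m = k² = 0.4933798081
D = 1 − m·sn²u·sn²v = 0.8489050283286957
sn(u+v) = (sn u·cn v·dn v + sn v·cn u·dn u)/D = -0.383150366527377/0.8489050283286957 = -0.4513465626204553
cn(u+v) = (cn u·cn v − sn u·sn v·dn u·dn v)/D = 0.757519335562915/0.8489050283286957 = 0.8923487437155383
dn(u+v) = (dn u·dn v − m·sn u·sn v·cn u·cn v)/D = 0.8051145989452361/0.8489050283286957 = 0.9484153963963753

sn(u+v)=-0.451347 cn(u+v)=0.892349 dn(u+v)=0.948415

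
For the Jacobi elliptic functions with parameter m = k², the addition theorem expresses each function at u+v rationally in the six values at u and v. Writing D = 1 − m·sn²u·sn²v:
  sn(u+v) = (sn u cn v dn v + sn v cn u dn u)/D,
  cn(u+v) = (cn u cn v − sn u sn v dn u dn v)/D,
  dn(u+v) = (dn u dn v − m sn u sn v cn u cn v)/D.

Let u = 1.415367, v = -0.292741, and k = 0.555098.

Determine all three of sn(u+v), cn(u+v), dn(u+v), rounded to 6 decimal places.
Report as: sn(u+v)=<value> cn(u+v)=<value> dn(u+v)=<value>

sn u = 0.9680487185810157, cn u = 0.2507621950247951, dn u = 0.8433517535848161
sn v = -0.2873663668098437, cn v = 0.9578207406537563, dn v = 0.9871952631919842
m = k² = 0.308133789604
D = 1 − m·sn²u·sn²v = 0.9761545441931969
sn(u+v) = (sn u·cn v·dn v + sn v·cn u·dn u)/D = 0.8545719181554504/0.9761545441931969 = 0.8754473594770427
cn(u+v) = (cn u·cn v − sn u·sn v·dn u·dn v)/D = 0.4717886506150208/0.9761545441931969 = 0.4833134808637905
dn(u+v) = (dn u·dn v − m·sn u·sn v·cn u·cn v)/D = 0.8531410752153136/0.9761545441931969 = 0.8739815639750411

sn(u+v)=0.875447 cn(u+v)=0.483313 dn(u+v)=0.873982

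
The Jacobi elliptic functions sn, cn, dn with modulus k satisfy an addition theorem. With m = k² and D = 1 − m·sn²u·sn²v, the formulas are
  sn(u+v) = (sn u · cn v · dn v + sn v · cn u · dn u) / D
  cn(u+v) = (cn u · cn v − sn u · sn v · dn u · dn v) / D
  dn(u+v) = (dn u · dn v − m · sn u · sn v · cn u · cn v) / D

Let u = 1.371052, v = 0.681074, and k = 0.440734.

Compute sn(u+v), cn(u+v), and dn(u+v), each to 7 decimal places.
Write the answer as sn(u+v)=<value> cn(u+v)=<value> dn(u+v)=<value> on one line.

sn u = 0.9671292859814395, cn u = 0.2542851631476577, dn u = 0.9046069315863618
sn v = 0.6223807562333708, cn v = 0.7827146314400782, dn v = 0.9616429264365886
m = k² = 0.194246458756
D = 1 − m·sn²u·sn²v = 0.9296223937619811
sn(u+v) = (sn u·cn v·dn v + sn v·cn u·dn u)/D = 0.8711155416535272/0.9296223937619811 = 0.9370638524834914
cn(u+v) = (cn u·cn v − sn u·sn v·dn u·dn v)/D = -0.3245851322433573/0.9296223937619811 = -0.3491580392441186
dn(u+v) = (dn u·dn v − m·sn u·sn v·cn u·cn v)/D = 0.8466376840166767/0.9296223937619811 = 0.9107328843386794

sn(u+v)=0.9370639 cn(u+v)=-0.3491580 dn(u+v)=0.9107329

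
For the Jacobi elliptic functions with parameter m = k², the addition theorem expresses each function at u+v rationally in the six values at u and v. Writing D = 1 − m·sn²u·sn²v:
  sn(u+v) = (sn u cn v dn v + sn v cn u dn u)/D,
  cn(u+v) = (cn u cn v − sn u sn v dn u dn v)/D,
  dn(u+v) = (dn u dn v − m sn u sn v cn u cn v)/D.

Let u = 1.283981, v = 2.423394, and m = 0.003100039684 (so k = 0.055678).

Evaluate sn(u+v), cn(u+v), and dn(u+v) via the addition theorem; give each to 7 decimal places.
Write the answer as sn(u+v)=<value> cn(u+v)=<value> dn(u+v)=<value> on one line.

sn(u+v)=-0.5339426 cn(u+v)=-0.8455207 dn(u+v)=0.9995580

sn u = 0.9589273561829614, cn u = 0.2836517681311996, dn u = 0.9985736749575148
sn v = 0.6597330179902286, cn v = -0.7515000631892886, dn v = 0.9993251297736137
m = k² = 0.003100039684
D = 1 − m·sn²u·sn²v = 0.9987592762090958
sn(u+v) = (sn u·cn v·dn v + sn v·cn u·dn u)/D = -0.5332801118422019/0.9987592762090958 = -0.5339425871130099
cn(u+v) = (cn u·cn v − sn u·sn v·dn u·dn v)/D = -0.8444716775163544/0.9987592762090958 = -0.84552073520823
dn(u+v) = (dn u·dn v − m·sn u·sn v·cn u·cn v)/D = 0.9983178245064286/0.9987592762090958 = 0.9995579998972898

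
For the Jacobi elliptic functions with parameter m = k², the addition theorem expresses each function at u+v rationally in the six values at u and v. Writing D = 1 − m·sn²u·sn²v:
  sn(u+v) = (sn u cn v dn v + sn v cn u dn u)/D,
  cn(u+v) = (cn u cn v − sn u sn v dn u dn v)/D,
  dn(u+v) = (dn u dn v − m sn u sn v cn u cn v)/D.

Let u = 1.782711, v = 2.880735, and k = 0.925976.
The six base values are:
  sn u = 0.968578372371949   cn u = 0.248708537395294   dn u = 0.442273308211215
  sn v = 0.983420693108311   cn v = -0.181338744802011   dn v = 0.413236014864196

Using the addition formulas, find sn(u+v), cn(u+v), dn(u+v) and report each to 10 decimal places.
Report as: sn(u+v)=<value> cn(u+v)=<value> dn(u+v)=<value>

m = k² = 0.857431552576
D = 1 − m·sn²u·sn²v = 0.2220571731549053
sn(u+v) = (sn u·cn v·dn v + sn v·cn u·dn u)/D = 0.03559237257329091/0.2220571731549053 = 0.1602847233782534
cn(u+v) = (cn u·cn v − sn u·sn v·dn u·dn v)/D = -0.2191861564153896/0.2220571731549053 = -0.9870708219026418
dn(u+v) = (dn u·dn v − m·sn u·sn v·cn u·cn v)/D = 0.2195977670536062/0.2220571731549053 = 0.9889244465001658

sn(u+v)=0.1602847234 cn(u+v)=-0.9870708219 dn(u+v)=0.9889244465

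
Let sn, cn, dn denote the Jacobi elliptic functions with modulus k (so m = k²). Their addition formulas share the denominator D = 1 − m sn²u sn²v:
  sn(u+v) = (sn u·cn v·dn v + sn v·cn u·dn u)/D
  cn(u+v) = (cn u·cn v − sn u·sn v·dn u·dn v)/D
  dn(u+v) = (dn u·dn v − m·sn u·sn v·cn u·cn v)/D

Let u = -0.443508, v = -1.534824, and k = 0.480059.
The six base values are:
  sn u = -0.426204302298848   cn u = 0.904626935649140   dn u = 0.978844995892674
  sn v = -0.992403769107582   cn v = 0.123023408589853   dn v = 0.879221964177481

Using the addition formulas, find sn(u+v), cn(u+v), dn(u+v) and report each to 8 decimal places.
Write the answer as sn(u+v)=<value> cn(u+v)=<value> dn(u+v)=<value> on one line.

sn(u+v)=-0.96463431 cn(u+v)=-0.26359181 dn(u+v)=0.88631576

m = k² = 0.230456643481
D = 1 − m·sn²u·sn²v = 0.9587711044420588
sn(u+v) = (sn u·cn v·dn v + sn v·cn u·dn u)/D = -0.9248635045087776/0.9587711044420588 = -0.9646343118016544
cn(u+v) = (cn u·cn v − sn u·sn v·dn u·dn v)/D = -0.2527242147891406/0.9587711044420588 = -0.2635918141652896
dn(u+v) = (dn u·dn v − m·sn u·sn v·cn u·cn v)/D = 0.8497739434594201/0.9587711044420588 = 0.8863157635042956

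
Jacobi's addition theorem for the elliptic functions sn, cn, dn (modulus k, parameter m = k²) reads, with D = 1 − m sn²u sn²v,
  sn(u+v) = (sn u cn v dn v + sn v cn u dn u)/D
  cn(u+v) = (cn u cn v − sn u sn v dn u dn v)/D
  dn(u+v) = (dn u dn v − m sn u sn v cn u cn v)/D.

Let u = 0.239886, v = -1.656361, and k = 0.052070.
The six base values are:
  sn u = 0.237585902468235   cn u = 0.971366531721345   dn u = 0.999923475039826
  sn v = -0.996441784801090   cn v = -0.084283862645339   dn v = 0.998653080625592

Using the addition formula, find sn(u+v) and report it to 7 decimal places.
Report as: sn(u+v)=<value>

m = k² = 0.0027112849
D = 1 − m·sn²u·sn²v = 0.9998480431254776
sn(u+v) = (sn u·cn v·dn v + sn v·cn u·dn u)/D = -0.9878338172457656/0.9998480431254776 = -0.9879839481986121

sn(u+v)=-0.9879839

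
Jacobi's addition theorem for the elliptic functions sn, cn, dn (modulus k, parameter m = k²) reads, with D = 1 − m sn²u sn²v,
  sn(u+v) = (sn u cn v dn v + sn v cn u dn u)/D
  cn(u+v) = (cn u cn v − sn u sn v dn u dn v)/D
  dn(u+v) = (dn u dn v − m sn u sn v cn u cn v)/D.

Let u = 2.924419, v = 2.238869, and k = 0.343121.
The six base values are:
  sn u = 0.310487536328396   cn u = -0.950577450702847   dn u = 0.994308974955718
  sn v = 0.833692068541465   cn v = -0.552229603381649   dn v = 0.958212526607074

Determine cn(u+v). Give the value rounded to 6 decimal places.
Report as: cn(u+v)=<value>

cn(u+v)=0.280527

m = k² = 0.117732020641
D = 1 − m·sn²u·sn²v = 0.9921115027207551
cn(u+v) = (cn u·cn v − sn u·sn v·dn u·dn v)/D = 0.2783143105197579/0.9921115027207551 = 0.2805272489599324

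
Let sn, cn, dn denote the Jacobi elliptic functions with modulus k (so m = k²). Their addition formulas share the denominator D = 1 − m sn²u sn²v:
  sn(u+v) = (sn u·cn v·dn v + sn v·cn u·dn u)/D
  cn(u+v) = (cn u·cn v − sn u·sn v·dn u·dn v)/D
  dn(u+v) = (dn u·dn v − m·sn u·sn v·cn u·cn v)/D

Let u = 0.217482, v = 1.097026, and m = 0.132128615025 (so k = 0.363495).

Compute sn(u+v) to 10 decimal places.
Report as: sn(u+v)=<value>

sn u = 0.2155525786904499, cn u = 0.976492235411986, dn u = 0.9969257341945575
sn v = 0.8792212247947861, cn v = 0.4764137255268326, dn v = 0.9475550758298865
m = k² = 0.132128615025
D = 1 − m·sn²u·sn²v = 0.9952543068330776
sn(u+v) = (sn u·cn v·dn v + sn v·cn u·dn u)/D = 0.9532198020648039/0.9952543068330776 = 0.9577650611711207

sn(u+v)=0.9577650612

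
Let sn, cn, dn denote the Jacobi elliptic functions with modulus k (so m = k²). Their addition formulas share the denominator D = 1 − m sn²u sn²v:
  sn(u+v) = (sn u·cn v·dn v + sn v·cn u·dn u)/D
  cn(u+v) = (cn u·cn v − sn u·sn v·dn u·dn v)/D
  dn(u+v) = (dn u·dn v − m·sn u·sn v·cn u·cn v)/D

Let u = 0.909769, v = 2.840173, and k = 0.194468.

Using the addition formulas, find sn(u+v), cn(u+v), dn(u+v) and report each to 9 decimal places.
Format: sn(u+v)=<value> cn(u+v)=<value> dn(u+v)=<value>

sn(u+v)=-0.545395248 cn(u+v)=-0.838178993 dn(u+v)=0.994359527

sn u = 0.7868892570273508, cn u = 0.617094236867388, dn u = 0.988222351849551
sn v = 0.3255047438770963, cn v = -0.9455404072346702, dn v = 0.9979945278021048
m = k² = 0.037817803024
D = 1 − m·sn²u·sn²v = 0.9975189348275776
sn(u+v) = (sn u·cn v·dn v + sn v·cn u·dn u)/D = -0.5440420863783167/0.9975189348275776 = -0.5453952475321735
cn(u+v) = (cn u·cn v − sn u·sn v·dn u·dn v)/D = -0.8360994160915753/0.9975189348275776 = -0.8381789927988647
dn(u+v) = (dn u·dn v − m·sn u·sn v·cn u·cn v)/D = 0.9918924559852343/0.9975189348275776 = 0.9943595267759846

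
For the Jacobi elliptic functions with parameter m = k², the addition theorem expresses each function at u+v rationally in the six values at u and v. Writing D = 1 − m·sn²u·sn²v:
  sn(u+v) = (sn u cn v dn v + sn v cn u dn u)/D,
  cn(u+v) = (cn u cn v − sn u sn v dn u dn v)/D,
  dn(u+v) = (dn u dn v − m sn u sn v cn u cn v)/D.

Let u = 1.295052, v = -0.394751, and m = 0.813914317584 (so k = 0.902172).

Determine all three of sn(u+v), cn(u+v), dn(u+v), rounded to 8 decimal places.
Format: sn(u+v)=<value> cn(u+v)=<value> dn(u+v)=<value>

sn(u+v)=0.72931294 cn(u+v)=0.68418027 dn(u+v)=0.75304789

sn u = 0.8838950783142514, cn u = 0.4676852472890751, dn u = 0.6034175556260534
sn v = -0.377141019858747, cn v = 0.9261558460323534, dn v = 0.9403364361207179
m = k² = 0.813914317584
D = 1 − m·sn²u·sn²v = 0.9095543546538811
sn(u+v) = (sn u·cn v·dn v + sn v·cn u·dn u)/D = 0.6633497589088633/0.9095543546538811 = 0.7293129382699644
cn(u+v) = (cn u·cn v − sn u·sn v·dn u·dn v)/D = 0.6222991414307038/0.9095543546538811 = 0.6841802672337394
dn(u+v) = (dn u·dn v − m·sn u·sn v·cn u·cn v)/D = 0.6849379858056321/0.9095543546538811 = 0.7530478880135494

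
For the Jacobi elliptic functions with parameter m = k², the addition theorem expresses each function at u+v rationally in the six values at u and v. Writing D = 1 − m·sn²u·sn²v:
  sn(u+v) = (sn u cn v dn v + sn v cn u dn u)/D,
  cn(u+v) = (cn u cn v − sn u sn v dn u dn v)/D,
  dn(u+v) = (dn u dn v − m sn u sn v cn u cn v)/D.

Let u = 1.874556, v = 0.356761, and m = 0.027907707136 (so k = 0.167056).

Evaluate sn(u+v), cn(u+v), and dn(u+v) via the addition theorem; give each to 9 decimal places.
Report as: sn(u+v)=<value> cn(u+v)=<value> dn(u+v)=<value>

sn(u+v)=0.801248364 cn(u+v)=-0.598331897 dn(u+v)=0.991001151

sn u = 0.9586359312920861, cn u = -0.2846351194700943, dn u = 0.9870933571824301
sn v = 0.349048114907659, cn v = 0.9371048038930383, dn v = 0.9982984904528043
m = k² = 0.027907707136
D = 1 − m·sn²u·sn²v = 0.9968753443974072
sn(u+v) = (sn u·cn v·dn v + sn v·cn u·dn u)/D = 0.7987447388609612/0.9968753443974072 = 0.8012483640507608
cn(u+v) = (cn u·cn v − sn u·sn v·dn u·dn v)/D = -0.5964623160010899/0.9968753443974072 = -0.5983318971156222
dn(u+v) = (dn u·dn v − m·sn u·sn v·cn u·cn v)/D = 0.9879046138485104/0.9968753443974072 = 0.9910011511476198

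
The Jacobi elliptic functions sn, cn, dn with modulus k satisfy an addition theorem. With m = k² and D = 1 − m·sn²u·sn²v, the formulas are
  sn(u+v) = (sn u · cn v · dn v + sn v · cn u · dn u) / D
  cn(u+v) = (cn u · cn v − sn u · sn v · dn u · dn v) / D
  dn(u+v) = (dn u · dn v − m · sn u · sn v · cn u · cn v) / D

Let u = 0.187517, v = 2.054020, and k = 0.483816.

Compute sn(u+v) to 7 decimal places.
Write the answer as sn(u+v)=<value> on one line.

sn u = 0.1861691379321545, cn u = 0.9825177108233716, dn u = 0.9959352918224884
sn v = 0.9455391693953465, cn v = -0.3255083395846538, dn v = 0.8892266096590538
m = k² = 0.234077921856
D = 1 − m·sn²u·sn²v = 0.9927467127443372
sn(u+v) = (sn u·cn v·dn v + sn v·cn u·dn u)/D = 0.8713460467565304/0.9927467127443372 = 0.8777123465337818

sn(u+v)=0.8777123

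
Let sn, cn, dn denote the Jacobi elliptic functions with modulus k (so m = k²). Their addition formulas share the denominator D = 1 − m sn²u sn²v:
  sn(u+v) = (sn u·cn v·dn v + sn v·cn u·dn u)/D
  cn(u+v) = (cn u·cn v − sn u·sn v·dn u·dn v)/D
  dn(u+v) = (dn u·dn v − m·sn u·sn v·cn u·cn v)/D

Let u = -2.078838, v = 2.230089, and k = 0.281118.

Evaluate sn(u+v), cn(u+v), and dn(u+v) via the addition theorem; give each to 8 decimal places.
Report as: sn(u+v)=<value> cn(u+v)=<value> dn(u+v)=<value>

sn u = -0.8970822296630439, cn u = -0.4418636364567486, dn u = 0.9676787899142382
sn v = 0.8228318444623835, cn v = -0.5682849247856501, dn v = 0.9728794215713334
m = k² = 0.079027329924
D = 1 − m·sn²u·sn²v = 0.9569409941665994
sn(u+v) = (sn u·cn v·dn v + sn v·cn u·dn u)/D = 0.1441441399097396/0.9569409941665994 = 0.1506301232661423
cn(u+v) = (cn u·cn v − sn u·sn v·dn u·dn v)/D = 0.9460224803070174/0.9569409941665994 = 0.9885901911129944
dn(u+v) = (dn u·dn v − m·sn u·sn v·cn u·cn v)/D = 0.9560826707746589/0.9569409941665994 = 0.9991030550502353

sn(u+v)=0.15063012 cn(u+v)=0.98859019 dn(u+v)=0.99910306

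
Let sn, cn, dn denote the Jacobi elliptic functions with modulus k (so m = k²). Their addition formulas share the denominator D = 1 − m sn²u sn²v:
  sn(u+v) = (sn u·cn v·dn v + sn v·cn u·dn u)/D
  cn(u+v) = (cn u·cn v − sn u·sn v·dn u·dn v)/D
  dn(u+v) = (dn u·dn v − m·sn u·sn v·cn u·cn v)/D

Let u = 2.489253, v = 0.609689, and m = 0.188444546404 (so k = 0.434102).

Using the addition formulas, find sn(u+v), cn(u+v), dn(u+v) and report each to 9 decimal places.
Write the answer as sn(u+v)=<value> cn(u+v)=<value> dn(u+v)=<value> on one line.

sn u = 0.719740179422186, cn u = -0.6942435265274855, dn u = 0.9499372818102434
sn v = 0.5671967039797435, cn v = 0.8235823571413579, dn v = 0.9692136550076787
m = k² = 0.188444546404
D = 1 − m·sn²u·sn²v = 0.9685947347363068
sn(u+v) = (sn u·cn v·dn v + sn v·cn u·dn u)/D = 0.2004569247588175/0.9685947347363068 = 0.2069564468708273
cn(u+v) = (cn u·cn v − sn u·sn v·dn u·dn v)/D = -0.9476248104999859/0.9685947347363068 = -0.9783501566916635
dn(u+v) = (dn u·dn v − m·sn u·sn v·cn u·cn v)/D = 0.9646779239558005/0.9685947347363068 = 0.9959561923681399

sn(u+v)=0.206956447 cn(u+v)=-0.978350157 dn(u+v)=0.995956192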